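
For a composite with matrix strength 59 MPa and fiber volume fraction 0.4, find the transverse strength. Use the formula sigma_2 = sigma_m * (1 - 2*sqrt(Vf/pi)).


factor = 1 - 2*sqrt(0.4/pi) = 0.2864
sigma_2 = 59 * 0.2864 = 16.89 MPa

16.89 MPa


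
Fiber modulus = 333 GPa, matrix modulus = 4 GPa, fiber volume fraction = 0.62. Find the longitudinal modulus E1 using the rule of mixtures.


E1 = Ef*Vf + Em*(1-Vf) = 333*0.62 + 4*0.38 = 207.98 GPa

207.98 GPa


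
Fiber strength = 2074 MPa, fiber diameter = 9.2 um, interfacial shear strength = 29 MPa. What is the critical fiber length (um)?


Lc = sigma_f * d / (2 * tau_i) = 2074 * 9.2 / (2 * 29) = 329.0 um

329.0 um


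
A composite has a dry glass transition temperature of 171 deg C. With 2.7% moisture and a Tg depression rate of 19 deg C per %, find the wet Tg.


Tg_wet = Tg_dry - k*moisture = 171 - 19*2.7 = 119.7 deg C

119.7 deg C


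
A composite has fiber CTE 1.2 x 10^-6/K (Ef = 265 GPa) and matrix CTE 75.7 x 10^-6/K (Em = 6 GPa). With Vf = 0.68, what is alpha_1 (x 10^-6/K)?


E1 = Ef*Vf + Em*(1-Vf) = 182.12
alpha_1 = (alpha_f*Ef*Vf + alpha_m*Em*(1-Vf))/E1 = 1.99 x 10^-6/K

1.99 x 10^-6/K


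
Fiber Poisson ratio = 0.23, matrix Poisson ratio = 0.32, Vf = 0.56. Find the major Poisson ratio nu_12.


nu_12 = nu_f*Vf + nu_m*(1-Vf) = 0.23*0.56 + 0.32*0.44 = 0.2696

0.2696


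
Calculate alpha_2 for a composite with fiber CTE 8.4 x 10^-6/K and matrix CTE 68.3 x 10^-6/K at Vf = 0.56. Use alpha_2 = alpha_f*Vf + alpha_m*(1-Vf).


alpha_2 = alpha_f*Vf + alpha_m*(1-Vf) = 8.4*0.56 + 68.3*0.44 = 34.8 x 10^-6/K

34.8 x 10^-6/K


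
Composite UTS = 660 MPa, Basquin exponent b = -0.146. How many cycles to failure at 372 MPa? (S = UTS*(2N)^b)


N = 0.5 * (S/UTS)^(1/b) = 0.5 * (372/660)^(1/-0.146) = 25.3779 cycles

25.3779 cycles


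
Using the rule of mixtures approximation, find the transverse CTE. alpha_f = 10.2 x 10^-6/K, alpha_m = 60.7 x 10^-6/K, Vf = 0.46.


alpha_2 = alpha_f*Vf + alpha_m*(1-Vf) = 10.2*0.46 + 60.7*0.54 = 37.5 x 10^-6/K

37.5 x 10^-6/K


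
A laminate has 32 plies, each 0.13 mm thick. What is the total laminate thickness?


h = n * t_ply = 32 * 0.13 = 4.16 mm

4.16 mm


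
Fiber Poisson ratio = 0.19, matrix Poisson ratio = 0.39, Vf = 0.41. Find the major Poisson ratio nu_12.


nu_12 = nu_f*Vf + nu_m*(1-Vf) = 0.19*0.41 + 0.39*0.59 = 0.308

0.308


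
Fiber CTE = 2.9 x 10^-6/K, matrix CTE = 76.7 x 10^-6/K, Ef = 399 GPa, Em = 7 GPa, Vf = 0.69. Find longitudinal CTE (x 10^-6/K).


E1 = Ef*Vf + Em*(1-Vf) = 277.48
alpha_1 = (alpha_f*Ef*Vf + alpha_m*Em*(1-Vf))/E1 = 3.48 x 10^-6/K

3.48 x 10^-6/K


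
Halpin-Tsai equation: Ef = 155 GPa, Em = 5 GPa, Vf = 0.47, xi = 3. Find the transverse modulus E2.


eta = (Ef/Em - 1)/(Ef/Em + xi) = (31.0 - 1)/(31.0 + 3) = 0.8824
E2 = Em*(1+xi*eta*Vf)/(1-eta*Vf) = 19.17 GPa

19.17 GPa


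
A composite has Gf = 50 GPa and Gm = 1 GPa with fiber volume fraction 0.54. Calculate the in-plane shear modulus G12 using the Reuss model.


1/G12 = Vf/Gf + (1-Vf)/Gm = 0.54/50 + 0.46/1
G12 = 2.12 GPa

2.12 GPa


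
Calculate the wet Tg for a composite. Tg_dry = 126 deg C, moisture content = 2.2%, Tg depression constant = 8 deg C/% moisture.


Tg_wet = Tg_dry - k*moisture = 126 - 8*2.2 = 108.4 deg C

108.4 deg C


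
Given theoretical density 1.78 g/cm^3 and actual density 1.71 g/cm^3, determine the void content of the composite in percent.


Void% = (rho_theo - rho_actual)/rho_theo * 100 = (1.78 - 1.71)/1.78 * 100 = 3.93%

3.93%


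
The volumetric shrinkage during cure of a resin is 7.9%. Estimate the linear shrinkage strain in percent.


Linear shrinkage ≈ vol_shrink/3 = 7.9/3 = 2.633%

2.633%


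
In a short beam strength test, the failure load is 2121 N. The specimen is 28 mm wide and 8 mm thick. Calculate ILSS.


ILSS = 3F/(4bh) = 3*2121/(4*28*8) = 7.1 MPa

7.1 MPa


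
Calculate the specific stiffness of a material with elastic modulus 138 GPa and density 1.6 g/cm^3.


Specific stiffness = E/rho = 138/1.6 = 86.3 GPa/(g/cm^3)

86.3 GPa/(g/cm^3)


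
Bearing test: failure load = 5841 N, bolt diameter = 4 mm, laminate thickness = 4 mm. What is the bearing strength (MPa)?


sigma_br = F/(d*h) = 5841/(4*4) = 365.1 MPa

365.1 MPa


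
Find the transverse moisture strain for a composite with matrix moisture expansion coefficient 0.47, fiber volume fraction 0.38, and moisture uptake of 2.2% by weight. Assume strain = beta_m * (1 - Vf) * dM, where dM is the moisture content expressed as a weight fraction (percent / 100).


dM = 2.2/100 = 0.022
strain = beta_m * (1-Vf) * dM = 0.47 * 0.62 * 0.022 = 0.0064108

0.0064108


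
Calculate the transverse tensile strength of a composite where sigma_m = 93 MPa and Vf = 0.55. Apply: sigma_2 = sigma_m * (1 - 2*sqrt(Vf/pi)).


factor = 1 - 2*sqrt(0.55/pi) = 0.1632
sigma_2 = 93 * 0.1632 = 15.17 MPa

15.17 MPa


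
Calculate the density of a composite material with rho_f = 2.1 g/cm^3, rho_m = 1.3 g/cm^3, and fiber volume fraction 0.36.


rho_c = rho_f*Vf + rho_m*(1-Vf) = 2.1*0.36 + 1.3*0.64 = 1.588 g/cm^3

1.588 g/cm^3


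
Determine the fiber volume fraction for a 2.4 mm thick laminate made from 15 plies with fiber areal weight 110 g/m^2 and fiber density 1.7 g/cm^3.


Vf = n * FAW / (rho_f * h * 1000) = 15 * 110 / (1.7 * 2.4 * 1000) = 0.4044

0.4044


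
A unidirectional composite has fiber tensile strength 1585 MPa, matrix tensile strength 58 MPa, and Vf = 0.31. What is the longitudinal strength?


sigma_1 = sigma_f*Vf + sigma_m*(1-Vf) = 1585*0.31 + 58*0.69 = 531.4 MPa

531.4 MPa


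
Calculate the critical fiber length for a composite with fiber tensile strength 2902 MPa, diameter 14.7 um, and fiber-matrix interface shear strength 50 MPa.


Lc = sigma_f * d / (2 * tau_i) = 2902 * 14.7 / (2 * 50) = 426.6 um

426.6 um


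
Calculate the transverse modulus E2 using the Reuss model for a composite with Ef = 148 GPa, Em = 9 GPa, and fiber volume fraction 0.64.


1/E2 = Vf/Ef + (1-Vf)/Em = 0.64/148 + 0.36/9
E2 = 22.56 GPa

22.56 GPa


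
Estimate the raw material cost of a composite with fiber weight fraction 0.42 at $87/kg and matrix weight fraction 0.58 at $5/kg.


Cost = cost_f*Wf + cost_m*Wm = 87*0.42 + 5*0.58 = $39.44/kg

$39.44/kg


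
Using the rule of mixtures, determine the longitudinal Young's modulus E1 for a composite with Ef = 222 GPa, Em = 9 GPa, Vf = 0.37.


E1 = Ef*Vf + Em*(1-Vf) = 222*0.37 + 9*0.63 = 87.81 GPa

87.81 GPa


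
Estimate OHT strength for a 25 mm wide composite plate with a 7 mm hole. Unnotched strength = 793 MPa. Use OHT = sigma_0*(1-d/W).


OHT = sigma_0*(1-d/W) = 793*(1-7/25) = 571.0 MPa

571.0 MPa


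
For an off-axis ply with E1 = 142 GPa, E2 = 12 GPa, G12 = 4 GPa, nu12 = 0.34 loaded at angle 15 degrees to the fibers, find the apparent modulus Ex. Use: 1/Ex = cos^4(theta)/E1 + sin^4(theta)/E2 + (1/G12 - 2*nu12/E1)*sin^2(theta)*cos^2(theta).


cos^4(15) = 0.870513, sin^4(15) = 0.004487, sin^2(15)*cos^2(15) = 0.0625
1/G12 - 2*nu12/E1 = 1/4 - 2*0.34/142 = 0.245211 GPa^-1
1/Ex = 0.870513/142 + 0.004487/12 + 0.245211*0.0625 = 0.02183 GPa^-1
Ex = 45.81 GPa

45.81 GPa


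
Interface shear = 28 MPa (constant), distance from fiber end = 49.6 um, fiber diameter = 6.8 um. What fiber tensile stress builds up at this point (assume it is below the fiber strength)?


Force balance: sigma_f * (pi*d^2/4) = tau * (pi*d) * x  ->  sigma_f = 4 * tau * x / d
sigma_f = 4 * 28 * 49.6 / 6.8 = 816.9 MPa

816.9 MPa


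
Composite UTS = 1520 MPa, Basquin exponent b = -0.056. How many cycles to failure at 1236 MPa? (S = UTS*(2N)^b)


N = 0.5 * (S/UTS)^(1/b) = 0.5 * (1236/1520)^(1/-0.056) = 20.0905 cycles

20.0905 cycles


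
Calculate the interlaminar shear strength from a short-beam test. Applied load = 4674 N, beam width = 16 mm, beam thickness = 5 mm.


ILSS = 3F/(4bh) = 3*4674/(4*16*5) = 43.82 MPa

43.82 MPa


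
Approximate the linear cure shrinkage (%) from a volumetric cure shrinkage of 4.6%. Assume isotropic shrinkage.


Linear shrinkage ≈ vol_shrink/3 = 4.6/3 = 1.533%

1.533%


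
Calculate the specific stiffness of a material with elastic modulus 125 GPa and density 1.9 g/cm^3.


Specific stiffness = E/rho = 125/1.9 = 65.8 GPa/(g/cm^3)

65.8 GPa/(g/cm^3)


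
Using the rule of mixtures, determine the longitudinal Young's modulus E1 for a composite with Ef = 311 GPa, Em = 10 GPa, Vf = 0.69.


E1 = Ef*Vf + Em*(1-Vf) = 311*0.69 + 10*0.31 = 217.69 GPa

217.69 GPa


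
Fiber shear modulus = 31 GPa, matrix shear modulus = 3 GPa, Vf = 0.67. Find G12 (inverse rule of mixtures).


1/G12 = Vf/Gf + (1-Vf)/Gm = 0.67/31 + 0.33/3
G12 = 7.6 GPa

7.6 GPa


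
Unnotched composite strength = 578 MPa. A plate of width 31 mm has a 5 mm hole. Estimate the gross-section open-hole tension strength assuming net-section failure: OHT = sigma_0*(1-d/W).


OHT = sigma_0*(1-d/W) = 578*(1-5/31) = 484.8 MPa

484.8 MPa


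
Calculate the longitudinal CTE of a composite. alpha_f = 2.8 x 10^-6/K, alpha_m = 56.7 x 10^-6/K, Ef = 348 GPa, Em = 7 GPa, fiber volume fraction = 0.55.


E1 = Ef*Vf + Em*(1-Vf) = 194.55
alpha_1 = (alpha_f*Ef*Vf + alpha_m*Em*(1-Vf))/E1 = 3.67 x 10^-6/K

3.67 x 10^-6/K


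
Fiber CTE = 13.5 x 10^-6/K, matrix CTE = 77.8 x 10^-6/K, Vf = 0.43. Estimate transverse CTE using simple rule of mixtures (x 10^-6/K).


alpha_2 = alpha_f*Vf + alpha_m*(1-Vf) = 13.5*0.43 + 77.8*0.57 = 50.2 x 10^-6/K

50.2 x 10^-6/K


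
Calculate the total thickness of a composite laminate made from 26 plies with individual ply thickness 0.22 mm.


h = n * t_ply = 26 * 0.22 = 5.72 mm

5.72 mm


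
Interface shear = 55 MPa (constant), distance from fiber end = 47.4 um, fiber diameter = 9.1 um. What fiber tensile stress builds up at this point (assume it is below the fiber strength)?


Force balance: sigma_f * (pi*d^2/4) = tau * (pi*d) * x  ->  sigma_f = 4 * tau * x / d
sigma_f = 4 * 55 * 47.4 / 9.1 = 1145.9 MPa

1145.9 MPa


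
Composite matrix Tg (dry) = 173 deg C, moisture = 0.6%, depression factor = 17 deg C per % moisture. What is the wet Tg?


Tg_wet = Tg_dry - k*moisture = 173 - 17*0.6 = 162.8 deg C

162.8 deg C


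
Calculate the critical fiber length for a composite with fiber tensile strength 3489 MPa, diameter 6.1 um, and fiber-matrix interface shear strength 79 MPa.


Lc = sigma_f * d / (2 * tau_i) = 3489 * 6.1 / (2 * 79) = 134.7 um

134.7 um


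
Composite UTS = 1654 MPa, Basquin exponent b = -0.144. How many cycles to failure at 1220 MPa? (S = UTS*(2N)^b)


N = 0.5 * (S/UTS)^(1/b) = 0.5 * (1220/1654)^(1/-0.144) = 4.1386 cycles

4.1386 cycles


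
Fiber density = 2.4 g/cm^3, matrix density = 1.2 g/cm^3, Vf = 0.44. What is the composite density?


rho_c = rho_f*Vf + rho_m*(1-Vf) = 2.4*0.44 + 1.2*0.56 = 1.728 g/cm^3

1.728 g/cm^3


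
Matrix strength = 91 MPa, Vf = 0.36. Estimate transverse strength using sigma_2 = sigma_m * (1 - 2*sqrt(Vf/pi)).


factor = 1 - 2*sqrt(0.36/pi) = 0.323
sigma_2 = 91 * 0.323 = 29.39 MPa

29.39 MPa


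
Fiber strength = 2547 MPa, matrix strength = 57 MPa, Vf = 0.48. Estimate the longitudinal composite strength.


sigma_1 = sigma_f*Vf + sigma_m*(1-Vf) = 2547*0.48 + 57*0.52 = 1252.2 MPa

1252.2 MPa


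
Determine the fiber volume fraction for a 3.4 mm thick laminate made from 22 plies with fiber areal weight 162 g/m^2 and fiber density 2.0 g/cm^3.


Vf = n * FAW / (rho_f * h * 1000) = 22 * 162 / (2.0 * 3.4 * 1000) = 0.5241

0.5241


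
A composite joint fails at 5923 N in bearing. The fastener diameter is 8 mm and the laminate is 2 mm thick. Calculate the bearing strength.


sigma_br = F/(d*h) = 5923/(8*2) = 370.2 MPa

370.2 MPa


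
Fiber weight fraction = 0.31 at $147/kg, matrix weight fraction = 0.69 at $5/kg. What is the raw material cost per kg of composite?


Cost = cost_f*Wf + cost_m*Wm = 147*0.31 + 5*0.69 = $49.02/kg

$49.02/kg


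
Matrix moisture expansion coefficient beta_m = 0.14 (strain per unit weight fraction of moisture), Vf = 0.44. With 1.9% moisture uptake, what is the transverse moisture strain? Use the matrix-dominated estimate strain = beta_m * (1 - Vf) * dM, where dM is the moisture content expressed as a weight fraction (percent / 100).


dM = 1.9/100 = 0.019
strain = beta_m * (1-Vf) * dM = 0.14 * 0.56 * 0.019 = 0.0014896

0.0014896


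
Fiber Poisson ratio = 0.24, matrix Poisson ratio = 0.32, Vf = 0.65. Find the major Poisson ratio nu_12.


nu_12 = nu_f*Vf + nu_m*(1-Vf) = 0.24*0.65 + 0.32*0.35 = 0.268

0.268


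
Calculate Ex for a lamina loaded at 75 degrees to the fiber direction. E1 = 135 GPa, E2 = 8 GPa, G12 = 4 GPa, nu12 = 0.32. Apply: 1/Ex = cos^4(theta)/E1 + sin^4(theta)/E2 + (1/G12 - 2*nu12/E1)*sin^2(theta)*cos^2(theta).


cos^4(75) = 0.004487, sin^4(75) = 0.870513, sin^2(75)*cos^2(75) = 0.0625
1/G12 - 2*nu12/E1 = 1/4 - 2*0.32/135 = 0.245259 GPa^-1
1/Ex = 0.004487/135 + 0.870513/8 + 0.245259*0.0625 = 0.124176 GPa^-1
Ex = 8.05 GPa

8.05 GPa


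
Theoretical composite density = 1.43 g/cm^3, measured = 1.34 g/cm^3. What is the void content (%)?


Void% = (rho_theo - rho_actual)/rho_theo * 100 = (1.43 - 1.34)/1.43 * 100 = 6.29%

6.29%


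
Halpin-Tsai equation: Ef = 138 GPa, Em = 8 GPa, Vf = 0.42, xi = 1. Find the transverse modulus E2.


eta = (Ef/Em - 1)/(Ef/Em + xi) = (17.25 - 1)/(17.25 + 1) = 0.8904
E2 = Em*(1+xi*eta*Vf)/(1-eta*Vf) = 17.56 GPa

17.56 GPa


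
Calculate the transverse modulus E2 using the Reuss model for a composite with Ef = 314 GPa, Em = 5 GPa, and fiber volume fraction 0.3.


1/E2 = Vf/Ef + (1-Vf)/Em = 0.3/314 + 0.7/5
E2 = 7.09 GPa

7.09 GPa


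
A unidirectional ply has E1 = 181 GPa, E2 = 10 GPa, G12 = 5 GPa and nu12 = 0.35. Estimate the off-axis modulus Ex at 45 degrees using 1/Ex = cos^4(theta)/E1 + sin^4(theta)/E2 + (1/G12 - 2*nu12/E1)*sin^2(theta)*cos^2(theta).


cos^4(45) = 0.25, sin^4(45) = 0.25, sin^2(45)*cos^2(45) = 0.25
1/G12 - 2*nu12/E1 = 1/5 - 2*0.35/181 = 0.196133 GPa^-1
1/Ex = 0.25/181 + 0.25/10 + 0.196133*0.25 = 0.0754144 GPa^-1
Ex = 13.26 GPa

13.26 GPa


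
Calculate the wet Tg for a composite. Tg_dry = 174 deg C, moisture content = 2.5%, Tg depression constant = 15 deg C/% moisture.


Tg_wet = Tg_dry - k*moisture = 174 - 15*2.5 = 136.5 deg C

136.5 deg C


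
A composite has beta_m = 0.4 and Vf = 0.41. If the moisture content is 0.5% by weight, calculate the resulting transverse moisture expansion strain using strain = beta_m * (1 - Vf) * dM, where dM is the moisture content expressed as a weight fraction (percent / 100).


dM = 0.5/100 = 0.005
strain = beta_m * (1-Vf) * dM = 0.4 * 0.59 * 0.005 = 0.00118

0.00118


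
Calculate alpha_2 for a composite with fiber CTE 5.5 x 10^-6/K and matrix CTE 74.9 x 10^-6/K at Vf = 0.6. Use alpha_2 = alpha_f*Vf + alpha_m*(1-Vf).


alpha_2 = alpha_f*Vf + alpha_m*(1-Vf) = 5.5*0.6 + 74.9*0.4 = 33.3 x 10^-6/K

33.3 x 10^-6/K


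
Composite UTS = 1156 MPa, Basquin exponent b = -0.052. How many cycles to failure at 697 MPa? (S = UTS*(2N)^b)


N = 0.5 * (S/UTS)^(1/b) = 0.5 * (697/1156)^(1/-0.052) = 8403.3384 cycles

8403.3384 cycles


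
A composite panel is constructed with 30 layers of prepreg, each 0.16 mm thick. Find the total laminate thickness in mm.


h = n * t_ply = 30 * 0.16 = 4.8 mm

4.8 mm


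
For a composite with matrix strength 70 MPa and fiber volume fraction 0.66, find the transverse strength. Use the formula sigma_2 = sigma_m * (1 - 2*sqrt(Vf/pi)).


factor = 1 - 2*sqrt(0.66/pi) = 0.0833
sigma_2 = 70 * 0.0833 = 5.83 MPa

5.83 MPa


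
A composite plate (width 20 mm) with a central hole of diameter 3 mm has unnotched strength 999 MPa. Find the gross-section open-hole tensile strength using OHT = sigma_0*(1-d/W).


OHT = sigma_0*(1-d/W) = 999*(1-3/20) = 849.2 MPa

849.2 MPa


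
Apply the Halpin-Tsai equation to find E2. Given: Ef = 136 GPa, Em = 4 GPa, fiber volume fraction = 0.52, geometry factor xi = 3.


eta = (Ef/Em - 1)/(Ef/Em + xi) = (34.0 - 1)/(34.0 + 3) = 0.8919
E2 = Em*(1+xi*eta*Vf)/(1-eta*Vf) = 17.84 GPa

17.84 GPa


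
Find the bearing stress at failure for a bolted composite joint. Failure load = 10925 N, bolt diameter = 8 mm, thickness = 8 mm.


sigma_br = F/(d*h) = 10925/(8*8) = 170.7 MPa

170.7 MPa


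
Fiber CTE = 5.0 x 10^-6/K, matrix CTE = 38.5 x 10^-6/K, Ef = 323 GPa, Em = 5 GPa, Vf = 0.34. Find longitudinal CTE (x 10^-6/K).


E1 = Ef*Vf + Em*(1-Vf) = 113.12
alpha_1 = (alpha_f*Ef*Vf + alpha_m*Em*(1-Vf))/E1 = 5.98 x 10^-6/K

5.98 x 10^-6/K


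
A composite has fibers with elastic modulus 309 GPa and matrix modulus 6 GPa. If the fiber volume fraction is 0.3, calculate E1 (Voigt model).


E1 = Ef*Vf + Em*(1-Vf) = 309*0.3 + 6*0.7 = 96.9 GPa

96.9 GPa


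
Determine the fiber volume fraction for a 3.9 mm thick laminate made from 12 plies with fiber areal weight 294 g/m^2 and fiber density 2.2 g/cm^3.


Vf = n * FAW / (rho_f * h * 1000) = 12 * 294 / (2.2 * 3.9 * 1000) = 0.4112

0.4112


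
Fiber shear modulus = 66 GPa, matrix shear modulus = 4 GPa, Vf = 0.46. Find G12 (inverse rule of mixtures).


1/G12 = Vf/Gf + (1-Vf)/Gm = 0.46/66 + 0.54/4
G12 = 7.04 GPa

7.04 GPa


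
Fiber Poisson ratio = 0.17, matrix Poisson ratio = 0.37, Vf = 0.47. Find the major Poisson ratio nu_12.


nu_12 = nu_f*Vf + nu_m*(1-Vf) = 0.17*0.47 + 0.37*0.53 = 0.276

0.276


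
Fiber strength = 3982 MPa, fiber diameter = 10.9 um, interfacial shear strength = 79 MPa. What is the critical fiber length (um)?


Lc = sigma_f * d / (2 * tau_i) = 3982 * 10.9 / (2 * 79) = 274.7 um

274.7 um


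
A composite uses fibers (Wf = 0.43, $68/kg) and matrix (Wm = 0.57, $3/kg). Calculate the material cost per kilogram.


Cost = cost_f*Wf + cost_m*Wm = 68*0.43 + 3*0.57 = $30.95/kg

$30.95/kg


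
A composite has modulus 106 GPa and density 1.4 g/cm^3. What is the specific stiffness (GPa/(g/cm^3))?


Specific stiffness = E/rho = 106/1.4 = 75.7 GPa/(g/cm^3)

75.7 GPa/(g/cm^3)


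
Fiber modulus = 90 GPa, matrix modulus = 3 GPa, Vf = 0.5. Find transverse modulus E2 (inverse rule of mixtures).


1/E2 = Vf/Ef + (1-Vf)/Em = 0.5/90 + 0.5/3
E2 = 5.81 GPa

5.81 GPa


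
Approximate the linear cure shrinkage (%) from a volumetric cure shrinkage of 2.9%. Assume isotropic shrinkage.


Linear shrinkage ≈ vol_shrink/3 = 2.9/3 = 0.967%

0.967%


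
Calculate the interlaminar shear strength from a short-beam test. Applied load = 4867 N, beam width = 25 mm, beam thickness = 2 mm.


ILSS = 3F/(4bh) = 3*4867/(4*25*2) = 73.01 MPa

73.01 MPa


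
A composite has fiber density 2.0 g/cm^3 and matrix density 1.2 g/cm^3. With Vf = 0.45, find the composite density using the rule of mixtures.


rho_c = rho_f*Vf + rho_m*(1-Vf) = 2.0*0.45 + 1.2*0.55 = 1.56 g/cm^3

1.56 g/cm^3


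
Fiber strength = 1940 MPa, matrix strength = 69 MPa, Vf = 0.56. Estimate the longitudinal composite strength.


sigma_1 = sigma_f*Vf + sigma_m*(1-Vf) = 1940*0.56 + 69*0.44 = 1116.8 MPa

1116.8 MPa


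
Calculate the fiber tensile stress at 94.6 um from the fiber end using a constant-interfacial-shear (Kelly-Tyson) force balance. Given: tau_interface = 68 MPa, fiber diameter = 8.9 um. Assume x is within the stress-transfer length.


Force balance: sigma_f * (pi*d^2/4) = tau * (pi*d) * x  ->  sigma_f = 4 * tau * x / d
sigma_f = 4 * 68 * 94.6 / 8.9 = 2891.1 MPa

2891.1 MPa


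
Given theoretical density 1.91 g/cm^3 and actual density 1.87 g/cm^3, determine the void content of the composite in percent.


Void% = (rho_theo - rho_actual)/rho_theo * 100 = (1.91 - 1.87)/1.91 * 100 = 2.09%

2.09%


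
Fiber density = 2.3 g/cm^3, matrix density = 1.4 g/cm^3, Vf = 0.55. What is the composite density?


rho_c = rho_f*Vf + rho_m*(1-Vf) = 2.3*0.55 + 1.4*0.45 = 1.895 g/cm^3

1.895 g/cm^3


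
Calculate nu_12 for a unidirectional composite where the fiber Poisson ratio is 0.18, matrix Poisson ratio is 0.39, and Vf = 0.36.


nu_12 = nu_f*Vf + nu_m*(1-Vf) = 0.18*0.36 + 0.39*0.64 = 0.3144

0.3144


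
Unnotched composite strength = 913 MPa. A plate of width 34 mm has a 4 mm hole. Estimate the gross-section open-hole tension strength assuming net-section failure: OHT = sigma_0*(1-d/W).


OHT = sigma_0*(1-d/W) = 913*(1-4/34) = 805.6 MPa

805.6 MPa


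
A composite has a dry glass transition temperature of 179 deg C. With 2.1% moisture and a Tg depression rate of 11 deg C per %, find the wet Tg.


Tg_wet = Tg_dry - k*moisture = 179 - 11*2.1 = 155.9 deg C

155.9 deg C


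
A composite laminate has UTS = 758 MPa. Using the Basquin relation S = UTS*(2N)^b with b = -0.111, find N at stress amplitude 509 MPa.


N = 0.5 * (S/UTS)^(1/b) = 0.5 * (509/758)^(1/-0.111) = 18.0755 cycles

18.0755 cycles


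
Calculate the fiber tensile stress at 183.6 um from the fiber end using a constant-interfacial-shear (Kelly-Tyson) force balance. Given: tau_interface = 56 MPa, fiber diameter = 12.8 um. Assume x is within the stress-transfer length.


Force balance: sigma_f * (pi*d^2/4) = tau * (pi*d) * x  ->  sigma_f = 4 * tau * x / d
sigma_f = 4 * 56 * 183.6 / 12.8 = 3213.0 MPa

3213.0 MPa


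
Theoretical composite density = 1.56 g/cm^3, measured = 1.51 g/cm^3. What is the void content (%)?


Void% = (rho_theo - rho_actual)/rho_theo * 100 = (1.56 - 1.51)/1.56 * 100 = 3.21%

3.21%


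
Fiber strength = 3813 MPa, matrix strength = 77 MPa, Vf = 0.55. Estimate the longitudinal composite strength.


sigma_1 = sigma_f*Vf + sigma_m*(1-Vf) = 3813*0.55 + 77*0.45 = 2131.8 MPa

2131.8 MPa


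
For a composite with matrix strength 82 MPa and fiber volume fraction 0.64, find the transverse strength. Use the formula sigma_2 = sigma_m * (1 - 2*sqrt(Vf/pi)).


factor = 1 - 2*sqrt(0.64/pi) = 0.0973
sigma_2 = 82 * 0.0973 = 7.98 MPa

7.98 MPa


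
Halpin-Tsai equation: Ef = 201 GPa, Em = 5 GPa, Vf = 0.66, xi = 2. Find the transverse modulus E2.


eta = (Ef/Em - 1)/(Ef/Em + xi) = (40.2 - 1)/(40.2 + 2) = 0.9289
E2 = Em*(1+xi*eta*Vf)/(1-eta*Vf) = 28.77 GPa

28.77 GPa


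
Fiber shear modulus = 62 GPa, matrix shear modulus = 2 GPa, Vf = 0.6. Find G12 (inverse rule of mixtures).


1/G12 = Vf/Gf + (1-Vf)/Gm = 0.6/62 + 0.4/2
G12 = 4.77 GPa

4.77 GPa


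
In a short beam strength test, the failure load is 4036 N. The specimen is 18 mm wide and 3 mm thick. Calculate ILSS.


ILSS = 3F/(4bh) = 3*4036/(4*18*3) = 56.06 MPa

56.06 MPa


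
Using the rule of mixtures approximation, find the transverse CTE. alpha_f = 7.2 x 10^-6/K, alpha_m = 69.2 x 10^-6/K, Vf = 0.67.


alpha_2 = alpha_f*Vf + alpha_m*(1-Vf) = 7.2*0.67 + 69.2*0.33 = 27.7 x 10^-6/K

27.7 x 10^-6/K


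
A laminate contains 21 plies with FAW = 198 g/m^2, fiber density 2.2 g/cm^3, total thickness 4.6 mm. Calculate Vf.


Vf = n * FAW / (rho_f * h * 1000) = 21 * 198 / (2.2 * 4.6 * 1000) = 0.4109

0.4109


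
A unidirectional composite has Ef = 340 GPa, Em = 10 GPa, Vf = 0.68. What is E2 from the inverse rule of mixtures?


1/E2 = Vf/Ef + (1-Vf)/Em = 0.68/340 + 0.32/10
E2 = 29.41 GPa

29.41 GPa


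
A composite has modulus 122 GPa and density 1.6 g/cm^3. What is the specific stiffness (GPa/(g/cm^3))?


Specific stiffness = E/rho = 122/1.6 = 76.3 GPa/(g/cm^3)

76.3 GPa/(g/cm^3)


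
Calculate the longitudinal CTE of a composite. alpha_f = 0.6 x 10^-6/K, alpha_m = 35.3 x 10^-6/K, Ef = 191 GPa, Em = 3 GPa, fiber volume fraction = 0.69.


E1 = Ef*Vf + Em*(1-Vf) = 132.72
alpha_1 = (alpha_f*Ef*Vf + alpha_m*Em*(1-Vf))/E1 = 0.84 x 10^-6/K

0.84 x 10^-6/K


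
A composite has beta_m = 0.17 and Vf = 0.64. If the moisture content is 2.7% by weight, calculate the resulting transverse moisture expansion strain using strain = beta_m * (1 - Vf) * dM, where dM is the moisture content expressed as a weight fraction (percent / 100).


dM = 2.7/100 = 0.027
strain = beta_m * (1-Vf) * dM = 0.17 * 0.36 * 0.027 = 0.0016524

0.0016524


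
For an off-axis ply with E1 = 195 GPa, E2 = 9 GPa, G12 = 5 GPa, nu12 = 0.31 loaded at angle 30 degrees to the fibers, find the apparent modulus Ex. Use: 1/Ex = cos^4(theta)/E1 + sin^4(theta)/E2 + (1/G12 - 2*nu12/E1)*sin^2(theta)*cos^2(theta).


cos^4(30) = 0.5625, sin^4(30) = 0.0625, sin^2(30)*cos^2(30) = 0.1875
1/G12 - 2*nu12/E1 = 1/5 - 2*0.31/195 = 0.196821 GPa^-1
1/Ex = 0.5625/195 + 0.0625/9 + 0.196821*0.1875 = 0.0467329 GPa^-1
Ex = 21.4 GPa

21.4 GPa


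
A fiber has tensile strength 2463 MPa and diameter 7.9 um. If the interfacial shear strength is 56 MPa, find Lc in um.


Lc = sigma_f * d / (2 * tau_i) = 2463 * 7.9 / (2 * 56) = 173.7 um

173.7 um


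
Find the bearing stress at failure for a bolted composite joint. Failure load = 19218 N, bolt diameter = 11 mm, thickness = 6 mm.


sigma_br = F/(d*h) = 19218/(11*6) = 291.2 MPa

291.2 MPa


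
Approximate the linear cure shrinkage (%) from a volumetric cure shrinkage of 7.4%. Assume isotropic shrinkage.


Linear shrinkage ≈ vol_shrink/3 = 7.4/3 = 2.467%

2.467%


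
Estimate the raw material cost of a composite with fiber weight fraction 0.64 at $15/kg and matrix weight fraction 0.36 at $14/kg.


Cost = cost_f*Wf + cost_m*Wm = 15*0.64 + 14*0.36 = $14.64/kg

$14.64/kg


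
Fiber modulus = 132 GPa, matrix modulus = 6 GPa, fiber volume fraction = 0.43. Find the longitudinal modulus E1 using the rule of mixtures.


E1 = Ef*Vf + Em*(1-Vf) = 132*0.43 + 6*0.57 = 60.18 GPa

60.18 GPa


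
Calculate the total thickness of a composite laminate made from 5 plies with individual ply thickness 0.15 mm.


h = n * t_ply = 5 * 0.15 = 0.75 mm

0.75 mm


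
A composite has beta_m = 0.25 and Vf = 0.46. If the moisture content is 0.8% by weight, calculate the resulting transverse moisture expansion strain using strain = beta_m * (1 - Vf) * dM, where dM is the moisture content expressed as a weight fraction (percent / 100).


dM = 0.8/100 = 0.008
strain = beta_m * (1-Vf) * dM = 0.25 * 0.54 * 0.008 = 0.00108

0.00108


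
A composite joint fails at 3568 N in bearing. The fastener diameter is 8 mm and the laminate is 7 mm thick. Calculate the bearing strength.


sigma_br = F/(d*h) = 3568/(8*7) = 63.7 MPa

63.7 MPa


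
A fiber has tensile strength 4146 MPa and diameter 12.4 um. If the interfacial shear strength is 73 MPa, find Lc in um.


Lc = sigma_f * d / (2 * tau_i) = 4146 * 12.4 / (2 * 73) = 352.1 um

352.1 um


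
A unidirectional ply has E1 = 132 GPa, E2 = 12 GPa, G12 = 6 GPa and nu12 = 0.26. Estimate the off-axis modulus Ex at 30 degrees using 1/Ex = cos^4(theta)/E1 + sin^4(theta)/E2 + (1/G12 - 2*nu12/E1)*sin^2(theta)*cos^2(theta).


cos^4(30) = 0.5625, sin^4(30) = 0.0625, sin^2(30)*cos^2(30) = 0.1875
1/G12 - 2*nu12/E1 = 1/6 - 2*0.26/132 = 0.162727 GPa^-1
1/Ex = 0.5625/132 + 0.0625/12 + 0.162727*0.1875 = 0.0399811 GPa^-1
Ex = 25.01 GPa

25.01 GPa


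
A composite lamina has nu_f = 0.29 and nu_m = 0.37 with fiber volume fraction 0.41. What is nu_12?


nu_12 = nu_f*Vf + nu_m*(1-Vf) = 0.29*0.41 + 0.37*0.59 = 0.3372

0.3372


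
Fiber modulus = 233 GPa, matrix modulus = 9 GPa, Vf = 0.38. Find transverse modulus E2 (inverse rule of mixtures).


1/E2 = Vf/Ef + (1-Vf)/Em = 0.38/233 + 0.62/9
E2 = 14.18 GPa

14.18 GPa


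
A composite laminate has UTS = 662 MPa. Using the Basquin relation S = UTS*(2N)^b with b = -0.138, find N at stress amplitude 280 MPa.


N = 0.5 * (S/UTS)^(1/b) = 0.5 * (280/662)^(1/-0.138) = 255.2353 cycles

255.2353 cycles


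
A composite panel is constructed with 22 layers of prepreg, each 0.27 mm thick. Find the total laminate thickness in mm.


h = n * t_ply = 22 * 0.27 = 5.94 mm

5.94 mm


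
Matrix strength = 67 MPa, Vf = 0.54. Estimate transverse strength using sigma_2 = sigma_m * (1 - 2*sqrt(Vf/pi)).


factor = 1 - 2*sqrt(0.54/pi) = 0.1708
sigma_2 = 67 * 0.1708 = 11.44 MPa

11.44 MPa


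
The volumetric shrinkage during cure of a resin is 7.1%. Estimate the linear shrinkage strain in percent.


Linear shrinkage ≈ vol_shrink/3 = 7.1/3 = 2.367%

2.367%


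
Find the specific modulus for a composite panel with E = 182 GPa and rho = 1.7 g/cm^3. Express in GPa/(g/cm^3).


Specific stiffness = E/rho = 182/1.7 = 107.1 GPa/(g/cm^3)

107.1 GPa/(g/cm^3)


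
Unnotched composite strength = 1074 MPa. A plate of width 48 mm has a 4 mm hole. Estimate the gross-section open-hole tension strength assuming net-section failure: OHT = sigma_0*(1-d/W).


OHT = sigma_0*(1-d/W) = 1074*(1-4/48) = 984.5 MPa

984.5 MPa


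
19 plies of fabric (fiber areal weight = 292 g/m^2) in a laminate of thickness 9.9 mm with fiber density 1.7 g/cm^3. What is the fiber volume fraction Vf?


Vf = n * FAW / (rho_f * h * 1000) = 19 * 292 / (1.7 * 9.9 * 1000) = 0.3296

0.3296


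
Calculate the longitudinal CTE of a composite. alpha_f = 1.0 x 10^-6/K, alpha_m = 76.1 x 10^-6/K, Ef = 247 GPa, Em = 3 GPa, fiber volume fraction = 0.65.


E1 = Ef*Vf + Em*(1-Vf) = 161.6
alpha_1 = (alpha_f*Ef*Vf + alpha_m*Em*(1-Vf))/E1 = 1.49 x 10^-6/K

1.49 x 10^-6/K


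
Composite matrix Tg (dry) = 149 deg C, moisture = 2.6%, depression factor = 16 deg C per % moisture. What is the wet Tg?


Tg_wet = Tg_dry - k*moisture = 149 - 16*2.6 = 107.4 deg C

107.4 deg C


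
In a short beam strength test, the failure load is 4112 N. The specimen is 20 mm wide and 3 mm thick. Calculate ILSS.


ILSS = 3F/(4bh) = 3*4112/(4*20*3) = 51.4 MPa

51.4 MPa


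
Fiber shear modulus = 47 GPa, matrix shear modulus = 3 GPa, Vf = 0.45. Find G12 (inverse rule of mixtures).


1/G12 = Vf/Gf + (1-Vf)/Gm = 0.45/47 + 0.55/3
G12 = 5.18 GPa

5.18 GPa


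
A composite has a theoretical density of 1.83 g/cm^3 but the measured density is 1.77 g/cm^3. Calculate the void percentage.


Void% = (rho_theo - rho_actual)/rho_theo * 100 = (1.83 - 1.77)/1.83 * 100 = 3.28%

3.28%


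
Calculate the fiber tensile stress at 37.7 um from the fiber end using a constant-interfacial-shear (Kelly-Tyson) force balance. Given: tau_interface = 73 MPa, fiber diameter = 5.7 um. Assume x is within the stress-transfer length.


Force balance: sigma_f * (pi*d^2/4) = tau * (pi*d) * x  ->  sigma_f = 4 * tau * x / d
sigma_f = 4 * 73 * 37.7 / 5.7 = 1931.3 MPa

1931.3 MPa


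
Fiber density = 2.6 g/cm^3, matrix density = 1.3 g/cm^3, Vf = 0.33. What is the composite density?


rho_c = rho_f*Vf + rho_m*(1-Vf) = 2.6*0.33 + 1.3*0.67 = 1.729 g/cm^3

1.729 g/cm^3


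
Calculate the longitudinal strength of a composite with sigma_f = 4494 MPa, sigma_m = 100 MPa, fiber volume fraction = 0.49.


sigma_1 = sigma_f*Vf + sigma_m*(1-Vf) = 4494*0.49 + 100*0.51 = 2253.1 MPa

2253.1 MPa


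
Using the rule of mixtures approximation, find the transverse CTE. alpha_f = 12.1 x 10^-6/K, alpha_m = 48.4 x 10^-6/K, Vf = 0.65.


alpha_2 = alpha_f*Vf + alpha_m*(1-Vf) = 12.1*0.65 + 48.4*0.35 = 24.8 x 10^-6/K

24.8 x 10^-6/K


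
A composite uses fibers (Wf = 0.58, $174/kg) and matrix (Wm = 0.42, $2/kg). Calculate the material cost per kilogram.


Cost = cost_f*Wf + cost_m*Wm = 174*0.58 + 2*0.42 = $101.76/kg

$101.76/kg


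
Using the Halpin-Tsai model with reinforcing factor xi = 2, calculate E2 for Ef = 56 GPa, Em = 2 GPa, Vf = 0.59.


eta = (Ef/Em - 1)/(Ef/Em + xi) = (28.0 - 1)/(28.0 + 2) = 0.9
E2 = Em*(1+xi*eta*Vf)/(1-eta*Vf) = 8.79 GPa

8.79 GPa


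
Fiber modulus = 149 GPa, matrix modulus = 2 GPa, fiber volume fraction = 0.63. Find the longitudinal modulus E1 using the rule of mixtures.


E1 = Ef*Vf + Em*(1-Vf) = 149*0.63 + 2*0.37 = 94.61 GPa

94.61 GPa


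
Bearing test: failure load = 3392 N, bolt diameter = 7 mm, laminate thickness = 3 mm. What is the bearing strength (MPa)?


sigma_br = F/(d*h) = 3392/(7*3) = 161.5 MPa

161.5 MPa


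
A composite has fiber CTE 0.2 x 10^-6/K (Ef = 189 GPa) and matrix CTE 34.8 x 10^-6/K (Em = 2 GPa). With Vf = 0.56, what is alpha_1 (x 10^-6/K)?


E1 = Ef*Vf + Em*(1-Vf) = 106.72
alpha_1 = (alpha_f*Ef*Vf + alpha_m*Em*(1-Vf))/E1 = 0.49 x 10^-6/K

0.49 x 10^-6/K


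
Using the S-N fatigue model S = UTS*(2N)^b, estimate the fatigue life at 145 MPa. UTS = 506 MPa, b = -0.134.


N = 0.5 * (S/UTS)^(1/b) = 0.5 * (145/506)^(1/-0.134) = 5618.0524 cycles

5618.0524 cycles


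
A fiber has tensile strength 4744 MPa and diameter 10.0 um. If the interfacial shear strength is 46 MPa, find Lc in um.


Lc = sigma_f * d / (2 * tau_i) = 4744 * 10.0 / (2 * 46) = 515.7 um

515.7 um


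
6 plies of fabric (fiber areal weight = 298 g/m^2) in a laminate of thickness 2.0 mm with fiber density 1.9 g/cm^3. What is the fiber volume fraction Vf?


Vf = n * FAW / (rho_f * h * 1000) = 6 * 298 / (1.9 * 2.0 * 1000) = 0.4705

0.4705


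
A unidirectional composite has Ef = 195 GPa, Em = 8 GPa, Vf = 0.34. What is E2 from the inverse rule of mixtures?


1/E2 = Vf/Ef + (1-Vf)/Em = 0.34/195 + 0.66/8
E2 = 11.87 GPa

11.87 GPa


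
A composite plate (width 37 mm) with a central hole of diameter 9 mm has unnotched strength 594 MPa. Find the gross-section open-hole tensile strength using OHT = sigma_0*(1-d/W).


OHT = sigma_0*(1-d/W) = 594*(1-9/37) = 449.5 MPa

449.5 MPa


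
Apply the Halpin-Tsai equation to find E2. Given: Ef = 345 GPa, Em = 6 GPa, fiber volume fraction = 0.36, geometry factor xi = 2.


eta = (Ef/Em - 1)/(Ef/Em + xi) = (57.5 - 1)/(57.5 + 2) = 0.9496
E2 = Em*(1+xi*eta*Vf)/(1-eta*Vf) = 15.35 GPa

15.35 GPa


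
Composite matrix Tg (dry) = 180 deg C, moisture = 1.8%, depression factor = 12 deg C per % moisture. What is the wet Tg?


Tg_wet = Tg_dry - k*moisture = 180 - 12*1.8 = 158.4 deg C

158.4 deg C


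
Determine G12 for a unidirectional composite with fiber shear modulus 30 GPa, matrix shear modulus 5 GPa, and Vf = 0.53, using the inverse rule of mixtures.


1/G12 = Vf/Gf + (1-Vf)/Gm = 0.53/30 + 0.47/5
G12 = 8.96 GPa

8.96 GPa


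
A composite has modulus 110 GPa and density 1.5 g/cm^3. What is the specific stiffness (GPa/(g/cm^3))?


Specific stiffness = E/rho = 110/1.5 = 73.3 GPa/(g/cm^3)

73.3 GPa/(g/cm^3)


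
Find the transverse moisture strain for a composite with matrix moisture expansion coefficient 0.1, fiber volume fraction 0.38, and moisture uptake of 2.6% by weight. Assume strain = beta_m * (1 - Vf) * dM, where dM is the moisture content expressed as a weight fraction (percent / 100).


dM = 2.6/100 = 0.026
strain = beta_m * (1-Vf) * dM = 0.1 * 0.62 * 0.026 = 0.001612

0.001612


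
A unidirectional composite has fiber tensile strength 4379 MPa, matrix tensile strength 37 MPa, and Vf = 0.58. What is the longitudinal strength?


sigma_1 = sigma_f*Vf + sigma_m*(1-Vf) = 4379*0.58 + 37*0.42 = 2555.4 MPa

2555.4 MPa


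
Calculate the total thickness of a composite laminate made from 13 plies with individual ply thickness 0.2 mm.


h = n * t_ply = 13 * 0.2 = 2.6 mm

2.6 mm


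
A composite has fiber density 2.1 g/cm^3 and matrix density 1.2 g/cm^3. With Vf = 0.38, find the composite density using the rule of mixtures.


rho_c = rho_f*Vf + rho_m*(1-Vf) = 2.1*0.38 + 1.2*0.62 = 1.542 g/cm^3

1.542 g/cm^3


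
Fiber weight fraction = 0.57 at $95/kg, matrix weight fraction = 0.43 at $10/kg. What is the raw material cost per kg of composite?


Cost = cost_f*Wf + cost_m*Wm = 95*0.57 + 10*0.43 = $58.45/kg

$58.45/kg


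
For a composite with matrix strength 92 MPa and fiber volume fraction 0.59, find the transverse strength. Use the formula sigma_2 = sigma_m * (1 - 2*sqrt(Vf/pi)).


factor = 1 - 2*sqrt(0.59/pi) = 0.1333
sigma_2 = 92 * 0.1333 = 12.26 MPa

12.26 MPa


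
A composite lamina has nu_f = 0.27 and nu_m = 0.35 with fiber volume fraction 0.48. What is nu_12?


nu_12 = nu_f*Vf + nu_m*(1-Vf) = 0.27*0.48 + 0.35*0.52 = 0.3116

0.3116


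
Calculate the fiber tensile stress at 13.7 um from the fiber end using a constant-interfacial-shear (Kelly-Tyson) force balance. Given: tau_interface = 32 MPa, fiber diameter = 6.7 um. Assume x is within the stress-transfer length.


Force balance: sigma_f * (pi*d^2/4) = tau * (pi*d) * x  ->  sigma_f = 4 * tau * x / d
sigma_f = 4 * 32 * 13.7 / 6.7 = 261.7 MPa

261.7 MPa


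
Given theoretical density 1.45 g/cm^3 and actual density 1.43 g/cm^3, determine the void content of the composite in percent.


Void% = (rho_theo - rho_actual)/rho_theo * 100 = (1.45 - 1.43)/1.45 * 100 = 1.38%

1.38%


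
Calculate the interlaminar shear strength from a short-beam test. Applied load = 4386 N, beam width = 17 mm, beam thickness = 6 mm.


ILSS = 3F/(4bh) = 3*4386/(4*17*6) = 32.25 MPa

32.25 MPa


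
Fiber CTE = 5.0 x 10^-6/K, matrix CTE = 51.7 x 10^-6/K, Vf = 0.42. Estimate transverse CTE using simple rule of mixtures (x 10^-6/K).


alpha_2 = alpha_f*Vf + alpha_m*(1-Vf) = 5.0*0.42 + 51.7*0.58 = 32.1 x 10^-6/K

32.1 x 10^-6/K


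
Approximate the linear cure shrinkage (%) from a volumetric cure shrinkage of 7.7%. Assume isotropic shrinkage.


Linear shrinkage ≈ vol_shrink/3 = 7.7/3 = 2.567%

2.567%


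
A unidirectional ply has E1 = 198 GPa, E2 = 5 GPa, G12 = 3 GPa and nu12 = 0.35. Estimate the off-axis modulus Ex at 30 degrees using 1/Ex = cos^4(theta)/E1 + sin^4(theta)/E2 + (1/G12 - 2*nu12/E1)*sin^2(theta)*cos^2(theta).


cos^4(30) = 0.5625, sin^4(30) = 0.0625, sin^2(30)*cos^2(30) = 0.1875
1/G12 - 2*nu12/E1 = 1/3 - 2*0.35/198 = 0.329798 GPa^-1
1/Ex = 0.5625/198 + 0.0625/5 + 0.329798*0.1875 = 0.077178 GPa^-1
Ex = 12.96 GPa

12.96 GPa


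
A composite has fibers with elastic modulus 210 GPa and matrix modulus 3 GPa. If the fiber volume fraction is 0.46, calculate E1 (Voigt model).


E1 = Ef*Vf + Em*(1-Vf) = 210*0.46 + 3*0.54 = 98.22 GPa

98.22 GPa


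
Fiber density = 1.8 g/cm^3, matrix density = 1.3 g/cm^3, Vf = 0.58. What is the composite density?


rho_c = rho_f*Vf + rho_m*(1-Vf) = 1.8*0.58 + 1.3*0.42 = 1.59 g/cm^3

1.59 g/cm^3


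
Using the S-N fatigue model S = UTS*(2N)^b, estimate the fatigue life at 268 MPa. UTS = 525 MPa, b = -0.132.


N = 0.5 * (S/UTS)^(1/b) = 0.5 * (268/525)^(1/-0.132) = 81.5224 cycles

81.5224 cycles


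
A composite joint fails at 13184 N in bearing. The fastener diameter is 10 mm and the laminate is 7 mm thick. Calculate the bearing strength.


sigma_br = F/(d*h) = 13184/(10*7) = 188.3 MPa

188.3 MPa


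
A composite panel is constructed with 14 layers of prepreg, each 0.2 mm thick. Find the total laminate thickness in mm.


h = n * t_ply = 14 * 0.2 = 2.8 mm

2.8 mm


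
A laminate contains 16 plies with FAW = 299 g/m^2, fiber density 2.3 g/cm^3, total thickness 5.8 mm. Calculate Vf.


Vf = n * FAW / (rho_f * h * 1000) = 16 * 299 / (2.3 * 5.8 * 1000) = 0.3586

0.3586


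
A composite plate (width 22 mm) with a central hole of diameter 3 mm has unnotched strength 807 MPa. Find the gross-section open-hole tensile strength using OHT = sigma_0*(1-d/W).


OHT = sigma_0*(1-d/W) = 807*(1-3/22) = 697.0 MPa

697.0 MPa


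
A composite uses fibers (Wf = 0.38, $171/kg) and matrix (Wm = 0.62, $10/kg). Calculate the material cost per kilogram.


Cost = cost_f*Wf + cost_m*Wm = 171*0.38 + 10*0.62 = $71.18/kg

$71.18/kg


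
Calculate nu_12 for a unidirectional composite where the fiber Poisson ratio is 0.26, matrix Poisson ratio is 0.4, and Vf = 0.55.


nu_12 = nu_f*Vf + nu_m*(1-Vf) = 0.26*0.55 + 0.4*0.45 = 0.323

0.323


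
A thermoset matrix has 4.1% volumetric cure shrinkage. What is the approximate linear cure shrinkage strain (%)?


Linear shrinkage ≈ vol_shrink/3 = 4.1/3 = 1.367%

1.367%


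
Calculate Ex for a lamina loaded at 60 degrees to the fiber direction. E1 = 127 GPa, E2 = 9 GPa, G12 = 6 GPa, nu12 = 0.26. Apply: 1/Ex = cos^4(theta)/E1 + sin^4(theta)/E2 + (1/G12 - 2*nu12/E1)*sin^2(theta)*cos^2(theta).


cos^4(60) = 0.0625, sin^4(60) = 0.5625, sin^2(60)*cos^2(60) = 0.1875
1/G12 - 2*nu12/E1 = 1/6 - 2*0.26/127 = 0.162572 GPa^-1
1/Ex = 0.0625/127 + 0.5625/9 + 0.162572*0.1875 = 0.0934744 GPa^-1
Ex = 10.7 GPa

10.7 GPa
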